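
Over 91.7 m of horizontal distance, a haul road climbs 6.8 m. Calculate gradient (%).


Formula: Gradient = rise / run * 100
Gradient = 6.8 / 91.7 * 100 = 7.4%

7.4


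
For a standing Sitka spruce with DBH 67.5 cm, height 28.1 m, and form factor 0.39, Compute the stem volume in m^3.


Formula: V = pi * (DBH/200)^2 * H * ff
Radius = DBH/200 = 67.5/200 = 0.3375 m
Radius^2 = 0.3375^2 = 0.11390625 m^2
V = pi * 0.11390625 * 28.1 * 0.39
V = 3.922 m^3

3.922


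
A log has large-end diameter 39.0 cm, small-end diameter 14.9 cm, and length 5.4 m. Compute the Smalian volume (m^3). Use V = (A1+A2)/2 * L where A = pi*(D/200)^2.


Smalian: V = (A1 + A2)/2 * L,  A = pi*(D/200)^2
A1 = pi*(39.0/200)^2 = 0.119459 m^2
A2 = pi*(14.9/200)^2 = 0.017437 m^2
V = (0.119459+0.017437)/2*5.4 = 0.3696 m^3

0.3696


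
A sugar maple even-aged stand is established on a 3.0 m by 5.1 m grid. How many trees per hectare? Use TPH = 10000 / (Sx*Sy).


Formula: TPH = 10000 m^2/ha / (spacing_x * spacing_y)
Area per tree = 3.0 m * 5.1 m = 15.3 m^2
TPH = 10000 / 15.3 = 654 trees/ha

654


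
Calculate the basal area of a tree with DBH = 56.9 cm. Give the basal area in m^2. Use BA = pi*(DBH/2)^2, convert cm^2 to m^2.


Formula: BA = pi * (DBH/2)^2 / 10000  (cm^2 to m^2)
Radius = DBH/2 = 56.9/2 = 28.45 cm
BA = pi * 28.45^2 / 10000
   = 2542.8129 cm^2 / 10000
   = 0.2543 m^2

0.2543


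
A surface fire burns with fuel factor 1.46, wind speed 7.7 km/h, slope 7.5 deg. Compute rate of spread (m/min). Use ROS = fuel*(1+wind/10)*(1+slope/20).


Formula: ROS = fuel * (1 + wind/10) * (1 + slope/20)
Wind factor = 1 + 7.7/10 = 1.77
Slope factor = 1 + 7.5/20 = 1.375
ROS = 1.46 * 1.77 * 1.375 = 3.55 m/min

3.55


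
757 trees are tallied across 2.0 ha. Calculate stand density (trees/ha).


Formula: Stand Density = N_trees / Area_ha
Density = 757 trees / 2.0 ha
Density = 379 trees/ha

379


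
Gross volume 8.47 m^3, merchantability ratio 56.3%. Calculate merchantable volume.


Formula: MV = V_total * (merchantable_pct / 100)
Merchantable fraction = 56.3% / 100 = 0.563
MV = 8.47 m^3 * 0.563 = 4.769 m^3

4.769


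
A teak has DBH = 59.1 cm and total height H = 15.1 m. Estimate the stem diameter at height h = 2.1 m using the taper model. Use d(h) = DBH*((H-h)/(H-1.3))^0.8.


Taper: d(h) = DBH * ((H - h) / (H - 1.3))^0.8
Numerator = H - h = 15.1 - 2.1 = 13.0 m
Denominator = H - 1.3 = 15.1 - 1.3 = 13.8 m
Ratio = 13.0 / 13.8 = 0.94203
d = 59.1 * 0.94203^0.8 = 56.3 cm

56.3


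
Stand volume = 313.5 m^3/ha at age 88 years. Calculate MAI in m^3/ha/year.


Formula: MAI = Total Volume / Stand Age
MAI = 313.5 m^3/ha / 88 years
MAI = 3.56 m^3/ha/year

3.56


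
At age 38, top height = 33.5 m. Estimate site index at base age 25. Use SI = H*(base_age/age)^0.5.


Formula: SI = H_dom * (base_age / age)^0.5
Age ratio = 25 / 38 = 0.65789
sqrt(age_ratio) = 0.81111
SI = 33.5 * 0.81111 = 27.2 m

27.2


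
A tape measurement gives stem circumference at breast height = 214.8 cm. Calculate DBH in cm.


Formula: DBH = C / pi
DBH = 214.8 / pi
pi = 3.14159...
DBH = 68.4 cm

68.4


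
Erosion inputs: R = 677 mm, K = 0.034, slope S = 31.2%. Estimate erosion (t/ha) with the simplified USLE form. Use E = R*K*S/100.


Formula: E = R * K * S / 100  (simplified USLE)
R * K = 677 * 0.034 = 23.018
E = 23.018 * 31.2 / 100 = 7.18 t/ha

7.18


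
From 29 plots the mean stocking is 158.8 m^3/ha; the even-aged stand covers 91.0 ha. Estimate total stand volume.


Formula: Total Volume = Mean Volume per ha * Total Area
Total Volume = 158.8 m^3/ha * 91.0 ha
Total Volume = 14451 m^3

14451


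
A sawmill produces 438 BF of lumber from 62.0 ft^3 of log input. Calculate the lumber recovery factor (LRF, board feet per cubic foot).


Formula: LRF = Lumber Output (BF) / Log Input (ft^3)
LRF = 438 BF / 62.0 ft^3
LRF = 7.06 BF/ft^3

7.06


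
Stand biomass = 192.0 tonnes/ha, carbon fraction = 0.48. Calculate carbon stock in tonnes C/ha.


Formula: Carbon Stock = Biomass * Carbon Fraction
C = 192.0 t/ha * 0.48
C = 92.2 t C/ha

92.2


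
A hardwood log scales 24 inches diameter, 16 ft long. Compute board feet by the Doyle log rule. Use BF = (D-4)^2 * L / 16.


Doyle: BF = (D - 4)^2 * L / 16
Adjusted diameter = 24 - 4 = 20 in
(D-4)^2 = 20^2 = 400
BF = 400 * 16 / 16 = 400 BF

400


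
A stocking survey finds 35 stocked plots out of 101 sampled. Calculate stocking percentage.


Formula: Stocking % = stocked plots / total plots * 100
Stocking = 35 / 101 * 100
Stocking = 0.3465 * 100 = 34.7%

34.7


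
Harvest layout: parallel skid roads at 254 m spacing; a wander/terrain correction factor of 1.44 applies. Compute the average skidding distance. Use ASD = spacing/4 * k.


Formula: ASD = (spacing / 4) * correction
Uncorrected distance = spacing / 4 = 254 / 4 = 63.5 m
ASD = 63.5 * 1.44 = 91 m

91


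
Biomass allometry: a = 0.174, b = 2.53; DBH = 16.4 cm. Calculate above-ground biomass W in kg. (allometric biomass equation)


Formula: W = a * DBH^b  (allometric power law)
DBH^b = 16.4^2.53 = 1184.5542
W = 0.174 * 1184.5542 = 206.1 kg

206.1


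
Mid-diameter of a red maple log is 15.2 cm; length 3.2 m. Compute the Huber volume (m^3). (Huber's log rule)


Huber: V = Am * L,  Am = pi*(Dm/200)^2
Am = pi*(15.2/200)^2 = 0.018146 m^2
V = 0.018146*3.2 = 0.0581 m^3

0.0581


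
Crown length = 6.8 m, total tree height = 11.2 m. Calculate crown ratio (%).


Formula: Crown Ratio = (Crown Length / Total Height) * 100
CR = (6.8 m / 11.2 m) * 100
CR = 0.6071 * 100 = 60.7%

60.7


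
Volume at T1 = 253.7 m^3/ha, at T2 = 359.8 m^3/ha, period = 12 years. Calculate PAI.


Formula: PAI = (V_T2 - V_T1) / (T2 - T1)
Volume increment = 359.8 - 253.7 = 106.1 m^3/ha
PAI = 106.1 / 12 = 8.84 m^3/ha/year

8.84


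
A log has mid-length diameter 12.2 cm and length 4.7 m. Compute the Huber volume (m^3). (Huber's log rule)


Huber: V = Am * L,  Am = pi*(Dm/200)^2
Am = pi*(12.2/200)^2 = 0.01169 m^2
V = 0.01169*4.7 = 0.0549 m^3

0.0549


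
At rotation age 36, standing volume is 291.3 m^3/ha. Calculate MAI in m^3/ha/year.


Formula: MAI = Total Volume / Stand Age
MAI = 291.3 m^3/ha / 36 years
MAI = 8.09 m^3/ha/year

8.09


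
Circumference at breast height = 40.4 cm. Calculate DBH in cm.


Formula: DBH = C / pi
DBH = 40.4 / pi
pi = 3.14159...
DBH = 12.9 cm

12.9


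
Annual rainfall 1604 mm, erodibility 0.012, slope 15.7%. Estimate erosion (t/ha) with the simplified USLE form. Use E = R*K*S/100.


Formula: E = R * K * S / 100  (simplified USLE)
R * K = 1604 * 0.012 = 19.248
E = 19.248 * 15.7 / 100 = 3.02 t/ha

3.02


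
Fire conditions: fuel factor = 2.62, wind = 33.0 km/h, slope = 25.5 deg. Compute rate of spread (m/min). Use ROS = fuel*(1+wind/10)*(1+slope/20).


Formula: ROS = fuel * (1 + wind/10) * (1 + slope/20)
Wind factor = 1 + 33.0/10 = 4.3
Slope factor = 1 + 25.5/20 = 2.275
ROS = 2.62 * 4.3 * 2.275 = 25.63 m/min

25.63


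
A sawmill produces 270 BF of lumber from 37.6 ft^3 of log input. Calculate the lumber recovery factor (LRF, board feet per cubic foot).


Formula: LRF = Lumber Output (BF) / Log Input (ft^3)
LRF = 270 BF / 37.6 ft^3
LRF = 7.18 BF/ft^3

7.18


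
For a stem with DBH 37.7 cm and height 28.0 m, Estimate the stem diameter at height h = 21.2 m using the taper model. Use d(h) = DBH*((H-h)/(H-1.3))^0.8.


Taper: d(h) = DBH * ((H - h) / (H - 1.3))^0.8
Numerator = H - h = 28.0 - 21.2 = 6.8 m
Denominator = H - 1.3 = 28.0 - 1.3 = 26.7 m
Ratio = 6.8 / 26.7 = 0.25468
d = 37.7 * 0.25468^0.8 = 12.6 cm

12.6


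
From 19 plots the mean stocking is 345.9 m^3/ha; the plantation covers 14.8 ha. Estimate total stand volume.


Formula: Total Volume = Mean Volume per ha * Total Area
Total Volume = 345.9 m^3/ha * 14.8 ha
Total Volume = 5119 m^3

5119


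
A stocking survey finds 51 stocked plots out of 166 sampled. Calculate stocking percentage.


Formula: Stocking % = stocked plots / total plots * 100
Stocking = 51 / 166 * 100
Stocking = 0.3072 * 100 = 30.7%

30.7


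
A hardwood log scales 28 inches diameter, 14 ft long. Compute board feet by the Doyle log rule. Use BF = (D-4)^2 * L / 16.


Doyle: BF = (D - 4)^2 * L / 16
Adjusted diameter = 28 - 4 = 24 in
(D-4)^2 = 24^2 = 576
BF = 576 * 14 / 16 = 504 BF

504


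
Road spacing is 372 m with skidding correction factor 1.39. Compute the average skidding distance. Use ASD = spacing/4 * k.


Formula: ASD = (spacing / 4) * correction
Uncorrected distance = spacing / 4 = 372 / 4 = 93 m
ASD = 93 * 1.39 = 129 m

129


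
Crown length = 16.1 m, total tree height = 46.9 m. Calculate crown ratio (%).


Formula: Crown Ratio = (Crown Length / Total Height) * 100
CR = (16.1 m / 46.9 m) * 100
CR = 0.3433 * 100 = 34.3%

34.3


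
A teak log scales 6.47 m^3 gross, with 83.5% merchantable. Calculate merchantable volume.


Formula: MV = V_total * (merchantable_pct / 100)
Merchantable fraction = 83.5% / 100 = 0.835
MV = 6.47 m^3 * 0.835 = 5.402 m^3

5.402


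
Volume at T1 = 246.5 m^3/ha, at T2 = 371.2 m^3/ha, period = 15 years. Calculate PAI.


Formula: PAI = (V_T2 - V_T1) / (T2 - T1)
Volume increment = 371.2 - 246.5 = 124.7 m^3/ha
PAI = 124.7 / 15 = 8.31 m^3/ha/year

8.31


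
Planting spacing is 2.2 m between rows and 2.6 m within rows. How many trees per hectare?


Formula: TPH = 10000 m^2/ha / (spacing_x * spacing_y)
Area per tree = 2.2 m * 2.6 m = 5.72 m^2
TPH = 10000 / 5.72 = 1748 trees/ha

1748


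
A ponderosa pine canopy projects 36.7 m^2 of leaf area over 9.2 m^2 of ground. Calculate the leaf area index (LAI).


Formula: LAI = total leaf area / ground area  (dimensionless)
LAI = 36.7 m^2 / 9.2 m^2
LAI = 3.99

3.99


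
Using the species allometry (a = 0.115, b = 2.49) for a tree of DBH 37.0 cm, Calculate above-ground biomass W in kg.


Formula: W = a * DBH^b  (allometric power law)
DBH^b = 37.0^2.49 = 8031.974
W = 0.115 * 8031.974 = 923.7 kg

923.7


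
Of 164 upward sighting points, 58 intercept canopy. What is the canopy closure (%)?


Formula: Canopy closure = covered points / total points * 100
Closure = 58 / 164 * 100
Closure = 0.3537 * 100 = 35.4%

35.4


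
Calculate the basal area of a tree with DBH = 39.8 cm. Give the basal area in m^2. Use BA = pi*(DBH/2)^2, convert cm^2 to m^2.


Formula: BA = pi * (DBH/2)^2 / 10000  (cm^2 to m^2)
Radius = DBH/2 = 39.8/2 = 19.9 cm
BA = pi * 19.9^2 / 10000
   = 1244.1021 cm^2 / 10000
   = 0.1244 m^2

0.1244


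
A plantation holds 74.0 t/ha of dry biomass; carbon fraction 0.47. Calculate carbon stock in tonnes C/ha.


Formula: Carbon Stock = Biomass * Carbon Fraction
C = 74.0 t/ha * 0.47
C = 34.8 t C/ha

34.8


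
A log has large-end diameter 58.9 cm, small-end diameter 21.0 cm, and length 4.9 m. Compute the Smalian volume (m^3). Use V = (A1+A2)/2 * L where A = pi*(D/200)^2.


Smalian: V = (A1 + A2)/2 * L,  A = pi*(D/200)^2
A1 = pi*(58.9/200)^2 = 0.272471 m^2
A2 = pi*(21.0/200)^2 = 0.034636 m^2
V = (0.272471+0.034636)/2*4.9 = 0.7524 m^3

0.7524


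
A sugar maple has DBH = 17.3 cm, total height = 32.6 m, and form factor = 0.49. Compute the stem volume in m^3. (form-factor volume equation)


Formula: V = pi * (DBH/200)^2 * H * ff
Radius = DBH/200 = 17.3/200 = 0.0865 m
Radius^2 = 0.0865^2 = 0.00748225 m^2
V = pi * 0.00748225 * 32.6 * 0.49
V = 0.375 m^3

0.375


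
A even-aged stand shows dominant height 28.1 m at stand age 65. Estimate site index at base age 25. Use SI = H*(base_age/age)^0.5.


Formula: SI = H_dom * (base_age / age)^0.5
Age ratio = 25 / 65 = 0.38462
sqrt(age_ratio) = 0.62017
SI = 28.1 * 0.62017 = 17.4 m

17.4


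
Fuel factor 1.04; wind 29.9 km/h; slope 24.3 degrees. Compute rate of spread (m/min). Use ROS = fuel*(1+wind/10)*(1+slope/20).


Formula: ROS = fuel * (1 + wind/10) * (1 + slope/20)
Wind factor = 1 + 29.9/10 = 3.99
Slope factor = 1 + 24.3/20 = 2.215
ROS = 1.04 * 3.99 * 2.215 = 9.19 m/min

9.19


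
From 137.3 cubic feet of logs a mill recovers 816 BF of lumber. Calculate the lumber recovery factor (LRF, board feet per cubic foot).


Formula: LRF = Lumber Output (BF) / Log Input (ft^3)
LRF = 816 BF / 137.3 ft^3
LRF = 5.94 BF/ft^3

5.94


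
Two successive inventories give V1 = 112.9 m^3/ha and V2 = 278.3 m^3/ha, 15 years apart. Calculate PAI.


Formula: PAI = (V_T2 - V_T1) / (T2 - T1)
Volume increment = 278.3 - 112.9 = 165.4 m^3/ha
PAI = 165.4 / 15 = 11.03 m^3/ha/year

11.03


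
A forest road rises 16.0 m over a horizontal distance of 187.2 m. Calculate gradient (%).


Formula: Gradient = rise / run * 100
Gradient = 16.0 / 187.2 * 100 = 8.5%

8.5


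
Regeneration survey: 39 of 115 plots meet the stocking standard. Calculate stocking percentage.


Formula: Stocking % = stocked plots / total plots * 100
Stocking = 39 / 115 * 100
Stocking = 0.3391 * 100 = 33.9%

33.9


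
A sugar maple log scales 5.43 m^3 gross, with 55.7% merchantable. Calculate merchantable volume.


Formula: MV = V_total * (merchantable_pct / 100)
Merchantable fraction = 55.7% / 100 = 0.557
MV = 5.43 m^3 * 0.557 = 3.025 m^3

3.025


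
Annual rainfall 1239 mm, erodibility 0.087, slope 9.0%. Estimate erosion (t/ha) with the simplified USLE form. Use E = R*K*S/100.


Formula: E = R * K * S / 100  (simplified USLE)
R * K = 1239 * 0.087 = 107.793
E = 107.793 * 9.0 / 100 = 9.7 t/ha

9.7


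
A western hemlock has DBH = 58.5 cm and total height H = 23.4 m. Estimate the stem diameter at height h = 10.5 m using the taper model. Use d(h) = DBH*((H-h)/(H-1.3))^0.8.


Taper: d(h) = DBH * ((H - h) / (H - 1.3))^0.8
Numerator = H - h = 23.4 - 10.5 = 12.9 m
Denominator = H - 1.3 = 23.4 - 1.3 = 22.1 m
Ratio = 12.9 / 22.1 = 0.58371
d = 58.5 * 0.58371^0.8 = 38.0 cm

38.0


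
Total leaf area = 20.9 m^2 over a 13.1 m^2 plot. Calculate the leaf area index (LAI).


Formula: LAI = total leaf area / ground area  (dimensionless)
LAI = 20.9 m^2 / 13.1 m^2
LAI = 1.6

1.6


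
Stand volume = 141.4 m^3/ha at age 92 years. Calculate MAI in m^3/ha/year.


Formula: MAI = Total Volume / Stand Age
MAI = 141.4 m^3/ha / 92 years
MAI = 1.54 m^3/ha/year

1.54


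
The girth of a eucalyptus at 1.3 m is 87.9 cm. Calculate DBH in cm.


Formula: DBH = C / pi
DBH = 87.9 / pi
pi = 3.14159...
DBH = 28.0 cm

28.0


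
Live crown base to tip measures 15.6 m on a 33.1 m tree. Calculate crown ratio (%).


Formula: Crown Ratio = (Crown Length / Total Height) * 100
CR = (15.6 m / 33.1 m) * 100
CR = 0.4713 * 100 = 47.1%

47.1


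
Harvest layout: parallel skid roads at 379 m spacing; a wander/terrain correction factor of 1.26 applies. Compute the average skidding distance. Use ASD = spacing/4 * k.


Formula: ASD = (spacing / 4) * correction
Uncorrected distance = spacing / 4 = 379 / 4 = 94.75 m
ASD = 94.75 * 1.26 = 119 m

119


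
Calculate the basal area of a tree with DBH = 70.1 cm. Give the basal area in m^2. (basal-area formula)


Formula: BA = pi * (DBH/2)^2 / 10000  (cm^2 to m^2)
Radius = DBH/2 = 70.1/2 = 35.05 cm
BA = pi * 35.05^2 / 10000
   = 3859.4544 cm^2 / 10000
   = 0.3859 m^2

0.3859


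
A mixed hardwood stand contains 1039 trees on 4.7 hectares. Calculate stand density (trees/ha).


Formula: Stand Density = N_trees / Area_ha
Density = 1039 trees / 4.7 ha
Density = 221 trees/ha

221


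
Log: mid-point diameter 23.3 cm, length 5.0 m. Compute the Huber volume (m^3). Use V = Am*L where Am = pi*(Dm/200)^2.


Huber: V = Am * L,  Am = pi*(Dm/200)^2
Am = pi*(23.3/200)^2 = 0.042638 m^2
V = 0.042638*5.0 = 0.2132 m^3

0.2132


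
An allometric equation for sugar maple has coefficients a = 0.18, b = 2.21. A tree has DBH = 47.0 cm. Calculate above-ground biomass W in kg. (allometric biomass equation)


Formula: W = a * DBH^b  (allometric power law)
DBH^b = 47.0^2.21 = 4958.3396
W = 0.18 * 4958.3396 = 892.5 kg

892.5


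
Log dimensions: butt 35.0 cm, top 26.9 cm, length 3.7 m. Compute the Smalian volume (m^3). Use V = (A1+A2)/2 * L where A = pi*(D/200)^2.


Smalian: V = (A1 + A2)/2 * L,  A = pi*(D/200)^2
A1 = pi*(35.0/200)^2 = 0.096211 m^2
A2 = pi*(26.9/200)^2 = 0.056832 m^2
V = (0.096211+0.056832)/2*3.7 = 0.2831 m^3

0.2831


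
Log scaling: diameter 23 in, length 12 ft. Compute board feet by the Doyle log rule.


Doyle: BF = (D - 4)^2 * L / 16
Adjusted diameter = 23 - 4 = 19 in
(D-4)^2 = 19^2 = 361
BF = 361 * 12 / 16 = 271 BF

271


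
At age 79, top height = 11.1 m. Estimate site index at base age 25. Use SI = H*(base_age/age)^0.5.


Formula: SI = H_dom * (base_age / age)^0.5
Age ratio = 25 / 79 = 0.31646
sqrt(age_ratio) = 0.56254
SI = 11.1 * 0.56254 = 6.2 m

6.2


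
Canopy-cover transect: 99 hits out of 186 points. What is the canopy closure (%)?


Formula: Canopy closure = covered points / total points * 100
Closure = 99 / 186 * 100
Closure = 0.5323 * 100 = 53.2%

53.2


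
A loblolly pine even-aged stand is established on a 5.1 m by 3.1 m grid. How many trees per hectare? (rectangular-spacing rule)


Formula: TPH = 10000 m^2/ha / (spacing_x * spacing_y)
Area per tree = 5.1 m * 3.1 m = 15.81 m^2
TPH = 10000 / 15.81 = 633 trees/ha

633


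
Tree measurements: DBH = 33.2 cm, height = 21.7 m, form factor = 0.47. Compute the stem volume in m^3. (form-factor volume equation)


Formula: V = pi * (DBH/200)^2 * H * ff
Radius = DBH/200 = 33.2/200 = 0.166 m
Radius^2 = 0.166^2 = 0.027556 m^2
V = pi * 0.027556 * 21.7 * 0.47
V = 0.883 m^3

0.883


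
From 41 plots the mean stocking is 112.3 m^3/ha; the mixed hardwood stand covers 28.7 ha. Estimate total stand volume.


Formula: Total Volume = Mean Volume per ha * Total Area
Total Volume = 112.3 m^3/ha * 28.7 ha
Total Volume = 3223 m^3

3223


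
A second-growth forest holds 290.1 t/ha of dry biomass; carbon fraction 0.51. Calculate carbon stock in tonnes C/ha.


Formula: Carbon Stock = Biomass * Carbon Fraction
C = 290.1 t/ha * 0.51
C = 148.0 t C/ha

148.0


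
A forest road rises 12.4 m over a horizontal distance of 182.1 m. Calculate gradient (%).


Formula: Gradient = rise / run * 100
Gradient = 12.4 / 182.1 * 100 = 6.8%

6.8


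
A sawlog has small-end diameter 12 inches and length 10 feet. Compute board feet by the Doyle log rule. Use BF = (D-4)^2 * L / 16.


Doyle: BF = (D - 4)^2 * L / 16
Adjusted diameter = 12 - 4 = 8 in
(D-4)^2 = 8^2 = 64
BF = 64 * 10 / 16 = 40 BF

40


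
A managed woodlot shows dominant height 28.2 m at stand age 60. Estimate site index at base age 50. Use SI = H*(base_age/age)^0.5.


Formula: SI = H_dom * (base_age / age)^0.5
Age ratio = 50 / 60 = 0.83333
sqrt(age_ratio) = 0.91287
SI = 28.2 * 0.91287 = 25.7 m

25.7


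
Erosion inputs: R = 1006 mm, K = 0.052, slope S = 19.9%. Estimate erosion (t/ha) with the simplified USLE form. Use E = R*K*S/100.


Formula: E = R * K * S / 100  (simplified USLE)
R * K = 1006 * 0.052 = 52.312
E = 52.312 * 19.9 / 100 = 10.41 t/ha

10.41


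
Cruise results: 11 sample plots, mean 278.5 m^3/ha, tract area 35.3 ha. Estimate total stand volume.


Formula: Total Volume = Mean Volume per ha * Total Area
Total Volume = 278.5 m^3/ha * 35.3 ha
Total Volume = 9831 m^3

9831


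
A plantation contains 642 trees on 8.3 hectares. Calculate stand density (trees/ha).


Formula: Stand Density = N_trees / Area_ha
Density = 642 trees / 8.3 ha
Density = 77 trees/ha

77


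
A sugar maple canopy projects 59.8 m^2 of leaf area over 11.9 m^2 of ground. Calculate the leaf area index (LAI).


Formula: LAI = total leaf area / ground area  (dimensionless)
LAI = 59.8 m^2 / 11.9 m^2
LAI = 5.03

5.03


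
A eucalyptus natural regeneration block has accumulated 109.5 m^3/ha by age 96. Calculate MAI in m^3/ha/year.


Formula: MAI = Total Volume / Stand Age
MAI = 109.5 m^3/ha / 96 years
MAI = 1.14 m^3/ha/year

1.14


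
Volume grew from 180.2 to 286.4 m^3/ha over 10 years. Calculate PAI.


Formula: PAI = (V_T2 - V_T1) / (T2 - T1)
Volume increment = 286.4 - 180.2 = 106.2 m^3/ha
PAI = 106.2 / 10 = 10.62 m^3/ha/year

10.62


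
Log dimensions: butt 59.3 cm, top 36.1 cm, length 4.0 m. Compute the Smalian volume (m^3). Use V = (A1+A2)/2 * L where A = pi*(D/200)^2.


Smalian: V = (A1 + A2)/2 * L,  A = pi*(D/200)^2
A1 = pi*(59.3/200)^2 = 0.276184 m^2
A2 = pi*(36.1/200)^2 = 0.102354 m^2
V = (0.276184+0.102354)/2*4.0 = 0.7571 m^3

0.7571


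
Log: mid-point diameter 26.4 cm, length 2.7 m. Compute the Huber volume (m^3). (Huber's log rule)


Huber: V = Am * L,  Am = pi*(Dm/200)^2
Am = pi*(26.4/200)^2 = 0.054739 m^2
V = 0.054739*2.7 = 0.1478 m^3

0.1478


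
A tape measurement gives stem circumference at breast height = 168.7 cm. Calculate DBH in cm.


Formula: DBH = C / pi
DBH = 168.7 / pi
pi = 3.14159...
DBH = 53.7 cm

53.7


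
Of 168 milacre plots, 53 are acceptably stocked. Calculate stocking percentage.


Formula: Stocking % = stocked plots / total plots * 100
Stocking = 53 / 168 * 100
Stocking = 0.3155 * 100 = 31.5%

31.5


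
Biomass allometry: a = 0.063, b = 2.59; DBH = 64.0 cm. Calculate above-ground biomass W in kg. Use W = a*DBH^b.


Formula: W = a * DBH^b  (allometric power law)
DBH^b = 64.0^2.59 = 47643.7714
W = 0.063 * 47643.7714 = 3001.6 kg

3001.6


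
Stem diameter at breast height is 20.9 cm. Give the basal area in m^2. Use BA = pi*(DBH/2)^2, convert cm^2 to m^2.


Formula: BA = pi * (DBH/2)^2 / 10000  (cm^2 to m^2)
Radius = DBH/2 = 20.9/2 = 10.45 cm
BA = pi * 10.45^2 / 10000
   = 343.0698 cm^2 / 10000
   = 0.0343 m^2

0.0343


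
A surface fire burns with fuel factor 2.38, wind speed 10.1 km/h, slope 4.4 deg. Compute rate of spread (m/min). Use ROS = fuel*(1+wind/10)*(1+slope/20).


Formula: ROS = fuel * (1 + wind/10) * (1 + slope/20)
Wind factor = 1 + 10.1/10 = 2.01
Slope factor = 1 + 4.4/20 = 1.22
ROS = 2.38 * 2.01 * 1.22 = 5.84 m/min

5.84


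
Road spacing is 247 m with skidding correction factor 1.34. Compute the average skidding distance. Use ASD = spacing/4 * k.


Formula: ASD = (spacing / 4) * correction
Uncorrected distance = spacing / 4 = 247 / 4 = 61.75 m
ASD = 61.75 * 1.34 = 83 m

83


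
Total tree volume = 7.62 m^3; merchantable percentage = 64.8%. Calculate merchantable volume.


Formula: MV = V_total * (merchantable_pct / 100)
Merchantable fraction = 64.8% / 100 = 0.648
MV = 7.62 m^3 * 0.648 = 4.938 m^3

4.938


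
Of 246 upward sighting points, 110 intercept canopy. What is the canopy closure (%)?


Formula: Canopy closure = covered points / total points * 100
Closure = 110 / 246 * 100
Closure = 0.4472 * 100 = 44.7%

44.7


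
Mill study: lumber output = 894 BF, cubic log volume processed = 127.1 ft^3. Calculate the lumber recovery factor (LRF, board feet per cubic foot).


Formula: LRF = Lumber Output (BF) / Log Input (ft^3)
LRF = 894 BF / 127.1 ft^3
LRF = 7.03 BF/ft^3

7.03


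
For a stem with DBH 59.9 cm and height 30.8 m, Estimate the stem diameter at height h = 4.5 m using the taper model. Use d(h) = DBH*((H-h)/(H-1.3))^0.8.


Taper: d(h) = DBH * ((H - h) / (H - 1.3))^0.8
Numerator = H - h = 30.8 - 4.5 = 26.3 m
Denominator = H - 1.3 = 30.8 - 1.3 = 29.5 m
Ratio = 26.3 / 29.5 = 0.89153
d = 59.9 * 0.89153^0.8 = 54.6 cm

54.6


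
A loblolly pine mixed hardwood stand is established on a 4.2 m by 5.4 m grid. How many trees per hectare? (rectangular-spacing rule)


Formula: TPH = 10000 m^2/ha / (spacing_x * spacing_y)
Area per tree = 4.2 m * 5.4 m = 22.68 m^2
TPH = 10000 / 22.68 = 441 trees/ha

441


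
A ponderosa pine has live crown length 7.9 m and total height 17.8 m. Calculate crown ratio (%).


Formula: Crown Ratio = (Crown Length / Total Height) * 100
CR = (7.9 m / 17.8 m) * 100
CR = 0.4438 * 100 = 44.4%

44.4


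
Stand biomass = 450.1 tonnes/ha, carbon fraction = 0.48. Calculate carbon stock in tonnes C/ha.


Formula: Carbon Stock = Biomass * Carbon Fraction
C = 450.1 t/ha * 0.48
C = 216.0 t C/ha

216.0


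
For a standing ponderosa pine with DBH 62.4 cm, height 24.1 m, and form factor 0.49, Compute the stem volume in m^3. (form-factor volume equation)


Formula: V = pi * (DBH/200)^2 * H * ff
Radius = DBH/200 = 62.4/200 = 0.312 m
Radius^2 = 0.312^2 = 0.097344 m^2
V = pi * 0.097344 * 24.1 * 0.49
V = 3.611 m^3

3.611


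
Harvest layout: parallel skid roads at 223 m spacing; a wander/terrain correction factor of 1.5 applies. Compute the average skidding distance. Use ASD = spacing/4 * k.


Formula: ASD = (spacing / 4) * correction
Uncorrected distance = spacing / 4 = 223 / 4 = 55.75 m
ASD = 55.75 * 1.5 = 84 m

84


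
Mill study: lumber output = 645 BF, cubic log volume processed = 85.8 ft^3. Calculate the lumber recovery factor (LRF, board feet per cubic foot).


Formula: LRF = Lumber Output (BF) / Log Input (ft^3)
LRF = 645 BF / 85.8 ft^3
LRF = 7.52 BF/ft^3

7.52


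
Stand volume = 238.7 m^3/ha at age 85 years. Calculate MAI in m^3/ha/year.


Formula: MAI = Total Volume / Stand Age
MAI = 238.7 m^3/ha / 85 years
MAI = 2.81 m^3/ha/year

2.81


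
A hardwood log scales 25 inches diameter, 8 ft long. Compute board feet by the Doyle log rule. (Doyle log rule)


Doyle: BF = (D - 4)^2 * L / 16
Adjusted diameter = 25 - 4 = 21 in
(D-4)^2 = 21^2 = 441
BF = 441 * 8 / 16 = 221 BF

221


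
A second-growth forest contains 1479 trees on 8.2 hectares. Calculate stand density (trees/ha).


Formula: Stand Density = N_trees / Area_ha
Density = 1479 trees / 8.2 ha
Density = 180 trees/ha

180


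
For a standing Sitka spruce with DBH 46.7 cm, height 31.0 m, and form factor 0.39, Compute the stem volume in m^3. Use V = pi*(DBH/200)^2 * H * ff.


Formula: V = pi * (DBH/200)^2 * H * ff
Radius = DBH/200 = 46.7/200 = 0.2335 m
Radius^2 = 0.2335^2 = 0.05452225 m^2
V = pi * 0.05452225 * 31.0 * 0.39
V = 2.071 m^3

2.071


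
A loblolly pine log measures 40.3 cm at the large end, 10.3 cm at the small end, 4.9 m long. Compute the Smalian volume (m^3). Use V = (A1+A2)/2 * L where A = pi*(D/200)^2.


Smalian: V = (A1 + A2)/2 * L,  A = pi*(D/200)^2
A1 = pi*(40.3/200)^2 = 0.127556 m^2
A2 = pi*(10.3/200)^2 = 0.008332 m^2
V = (0.127556+0.008332)/2*4.9 = 0.3329 m^3

0.3329


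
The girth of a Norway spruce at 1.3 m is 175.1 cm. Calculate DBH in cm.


Formula: DBH = C / pi
DBH = 175.1 / pi
pi = 3.14159...
DBH = 55.7 cm

55.7


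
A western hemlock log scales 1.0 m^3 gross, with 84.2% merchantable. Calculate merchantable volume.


Formula: MV = V_total * (merchantable_pct / 100)
Merchantable fraction = 84.2% / 100 = 0.842
MV = 1.0 m^3 * 0.842 = 0.842 m^3

0.842


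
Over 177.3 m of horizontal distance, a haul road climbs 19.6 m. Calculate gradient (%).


Formula: Gradient = rise / run * 100
Gradient = 19.6 / 177.3 * 100 = 11.1%

11.1


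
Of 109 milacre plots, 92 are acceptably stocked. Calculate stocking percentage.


Formula: Stocking % = stocked plots / total plots * 100
Stocking = 92 / 109 * 100
Stocking = 0.844 * 100 = 84.4%

84.4


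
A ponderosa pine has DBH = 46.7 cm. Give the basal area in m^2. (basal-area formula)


Formula: BA = pi * (DBH/2)^2 / 10000  (cm^2 to m^2)
Radius = DBH/2 = 46.7/2 = 23.35 cm
BA = pi * 23.35^2 / 10000
   = 1712.867 cm^2 / 10000
   = 0.1713 m^2

0.1713


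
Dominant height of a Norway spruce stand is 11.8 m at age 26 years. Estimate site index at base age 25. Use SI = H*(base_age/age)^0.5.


Formula: SI = H_dom * (base_age / age)^0.5
Age ratio = 25 / 26 = 0.96154
sqrt(age_ratio) = 0.98058
SI = 11.8 * 0.98058 = 11.6 m

11.6


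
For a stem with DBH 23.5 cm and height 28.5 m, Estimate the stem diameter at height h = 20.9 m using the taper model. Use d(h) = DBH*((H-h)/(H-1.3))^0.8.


Taper: d(h) = DBH * ((H - h) / (H - 1.3))^0.8
Numerator = H - h = 28.5 - 20.9 = 7.6 m
Denominator = H - 1.3 = 28.5 - 1.3 = 27.2 m
Ratio = 7.6 / 27.2 = 0.27941
d = 23.5 * 0.27941^0.8 = 8.5 cm

8.5


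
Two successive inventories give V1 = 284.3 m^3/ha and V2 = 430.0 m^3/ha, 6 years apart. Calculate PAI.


Formula: PAI = (V_T2 - V_T1) / (T2 - T1)
Volume increment = 430.0 - 284.3 = 145.7 m^3/ha
PAI = 145.7 / 6 = 24.28 m^3/ha/year

24.28


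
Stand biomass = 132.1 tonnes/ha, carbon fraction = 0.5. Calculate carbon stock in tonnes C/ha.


Formula: Carbon Stock = Biomass * Carbon Fraction
C = 132.1 t/ha * 0.5
C = 66.1 t C/ha

66.1


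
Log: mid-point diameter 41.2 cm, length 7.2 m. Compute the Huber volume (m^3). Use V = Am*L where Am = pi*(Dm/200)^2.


Huber: V = Am * L,  Am = pi*(Dm/200)^2
Am = pi*(41.2/200)^2 = 0.133317 m^2
V = 0.133317*7.2 = 0.9599 m^3

0.9599


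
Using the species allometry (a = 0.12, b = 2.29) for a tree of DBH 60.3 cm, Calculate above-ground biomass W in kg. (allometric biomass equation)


Formula: W = a * DBH^b  (allometric power law)
DBH^b = 60.3^2.29 = 11937.8645
W = 0.12 * 11937.8645 = 1432.5 kg

1432.5


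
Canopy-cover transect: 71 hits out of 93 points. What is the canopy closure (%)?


Formula: Canopy closure = covered points / total points * 100
Closure = 71 / 93 * 100
Closure = 0.7634 * 100 = 76.3%

76.3


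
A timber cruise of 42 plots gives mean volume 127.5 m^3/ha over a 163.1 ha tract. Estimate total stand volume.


Formula: Total Volume = Mean Volume per ha * Total Area
Total Volume = 127.5 m^3/ha * 163.1 ha
Total Volume = 20795 m^3

20795


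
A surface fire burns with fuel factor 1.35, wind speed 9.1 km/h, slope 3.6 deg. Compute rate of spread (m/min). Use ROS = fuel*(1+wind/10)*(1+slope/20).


Formula: ROS = fuel * (1 + wind/10) * (1 + slope/20)
Wind factor = 1 + 9.1/10 = 1.91
Slope factor = 1 + 3.6/20 = 1.18
ROS = 1.35 * 1.91 * 1.18 = 3.04 m/min

3.04


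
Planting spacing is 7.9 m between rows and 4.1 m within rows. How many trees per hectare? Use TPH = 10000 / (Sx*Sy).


Formula: TPH = 10000 m^2/ha / (spacing_x * spacing_y)
Area per tree = 7.9 m * 4.1 m = 32.39 m^2
TPH = 10000 / 32.39 = 309 trees/ha

309


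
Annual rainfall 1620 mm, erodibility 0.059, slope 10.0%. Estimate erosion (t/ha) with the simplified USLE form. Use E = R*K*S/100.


Formula: E = R * K * S / 100  (simplified USLE)
R * K = 1620 * 0.059 = 95.58
E = 95.58 * 10.0 / 100 = 9.56 t/ha

9.56


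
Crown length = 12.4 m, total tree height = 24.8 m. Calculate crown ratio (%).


Formula: Crown Ratio = (Crown Length / Total Height) * 100
CR = (12.4 m / 24.8 m) * 100
CR = 0.5 * 100 = 50.0%

50.0


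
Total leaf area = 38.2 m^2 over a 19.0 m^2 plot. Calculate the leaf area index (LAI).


Formula: LAI = total leaf area / ground area  (dimensionless)
LAI = 38.2 m^2 / 19.0 m^2
LAI = 2.01

2.01


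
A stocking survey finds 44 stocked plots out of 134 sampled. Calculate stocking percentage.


Formula: Stocking % = stocked plots / total plots * 100
Stocking = 44 / 134 * 100
Stocking = 0.3284 * 100 = 32.8%

32.8


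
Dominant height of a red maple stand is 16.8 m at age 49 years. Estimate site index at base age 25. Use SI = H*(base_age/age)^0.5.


Formula: SI = H_dom * (base_age / age)^0.5
Age ratio = 25 / 49 = 0.5102
sqrt(age_ratio) = 0.71429
SI = 16.8 * 0.71429 = 12.0 m

12.0


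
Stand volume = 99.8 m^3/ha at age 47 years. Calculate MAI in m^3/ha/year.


Formula: MAI = Total Volume / Stand Age
MAI = 99.8 m^3/ha / 47 years
MAI = 2.12 m^3/ha/year

2.12


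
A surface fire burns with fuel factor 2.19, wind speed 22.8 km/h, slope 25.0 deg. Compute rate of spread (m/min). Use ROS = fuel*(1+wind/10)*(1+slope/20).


Formula: ROS = fuel * (1 + wind/10) * (1 + slope/20)
Wind factor = 1 + 22.8/10 = 3.28
Slope factor = 1 + 25.0/20 = 2.25
ROS = 2.19 * 3.28 * 2.25 = 16.16 m/min

16.16


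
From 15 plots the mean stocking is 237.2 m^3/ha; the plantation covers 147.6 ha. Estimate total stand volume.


Formula: Total Volume = Mean Volume per ha * Total Area
Total Volume = 237.2 m^3/ha * 147.6 ha
Total Volume = 35011 m^3

35011


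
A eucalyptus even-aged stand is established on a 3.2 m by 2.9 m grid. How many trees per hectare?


Formula: TPH = 10000 m^2/ha / (spacing_x * spacing_y)
Area per tree = 3.2 m * 2.9 m = 9.28 m^2
TPH = 10000 / 9.28 = 1078 trees/ha

1078


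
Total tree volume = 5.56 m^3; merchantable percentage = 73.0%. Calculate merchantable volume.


Formula: MV = V_total * (merchantable_pct / 100)
Merchantable fraction = 73.0% / 100 = 0.73
MV = 5.56 m^3 * 0.73 = 4.059 m^3

4.059


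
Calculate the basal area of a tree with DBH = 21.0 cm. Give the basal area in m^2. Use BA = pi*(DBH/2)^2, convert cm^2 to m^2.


Formula: BA = pi * (DBH/2)^2 / 10000  (cm^2 to m^2)
Radius = DBH/2 = 21.0/2 = 10.5 cm
BA = pi * 10.5^2 / 10000
   = 346.3606 cm^2 / 10000
   = 0.0346 m^2

0.0346


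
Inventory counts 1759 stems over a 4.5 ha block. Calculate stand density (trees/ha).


Formula: Stand Density = N_trees / Area_ha
Density = 1759 trees / 4.5 ha
Density = 391 trees/ha

391


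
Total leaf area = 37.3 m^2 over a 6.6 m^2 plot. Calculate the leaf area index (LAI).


Formula: LAI = total leaf area / ground area  (dimensionless)
LAI = 37.3 m^2 / 6.6 m^2
LAI = 5.65

5.65


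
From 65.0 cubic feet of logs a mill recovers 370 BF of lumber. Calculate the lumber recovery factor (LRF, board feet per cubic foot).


Formula: LRF = Lumber Output (BF) / Log Input (ft^3)
LRF = 370 BF / 65.0 ft^3
LRF = 5.69 BF/ft^3

5.69


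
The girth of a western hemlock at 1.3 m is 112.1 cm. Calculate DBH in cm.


Formula: DBH = C / pi
DBH = 112.1 / pi
pi = 3.14159...
DBH = 35.7 cm

35.7


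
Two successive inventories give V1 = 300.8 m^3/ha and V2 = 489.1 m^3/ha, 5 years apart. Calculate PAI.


Formula: PAI = (V_T2 - V_T1) / (T2 - T1)
Volume increment = 489.1 - 300.8 = 188.3 m^3/ha
PAI = 188.3 / 5 = 37.66 m^3/ha/year

37.66


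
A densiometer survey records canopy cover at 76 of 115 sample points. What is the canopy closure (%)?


Formula: Canopy closure = covered points / total points * 100
Closure = 76 / 115 * 100
Closure = 0.6609 * 100 = 66.1%

66.1


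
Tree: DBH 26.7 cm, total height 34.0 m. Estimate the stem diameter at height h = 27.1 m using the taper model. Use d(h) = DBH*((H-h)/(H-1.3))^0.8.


Taper: d(h) = DBH * ((H - h) / (H - 1.3))^0.8
Numerator = H - h = 34.0 - 27.1 = 6.9 m
Denominator = H - 1.3 = 34.0 - 1.3 = 32.7 m
Ratio = 6.9 / 32.7 = 0.21101
d = 26.7 * 0.21101^0.8 = 7.7 cm

7.7


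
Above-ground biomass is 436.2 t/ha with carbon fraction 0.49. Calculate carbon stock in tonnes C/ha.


Formula: Carbon Stock = Biomass * Carbon Fraction
C = 436.2 t/ha * 0.49
C = 213.7 t C/ha

213.7


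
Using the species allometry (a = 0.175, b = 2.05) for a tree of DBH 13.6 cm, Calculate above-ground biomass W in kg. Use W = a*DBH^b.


Formula: W = a * DBH^b  (allometric power law)
DBH^b = 13.6^2.05 = 210.7438
W = 0.175 * 210.7438 = 36.9 kg

36.9


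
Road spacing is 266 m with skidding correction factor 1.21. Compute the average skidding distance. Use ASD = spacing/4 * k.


Formula: ASD = (spacing / 4) * correction
Uncorrected distance = spacing / 4 = 266 / 4 = 66.5 m
ASD = 66.5 * 1.21 = 80 m

80


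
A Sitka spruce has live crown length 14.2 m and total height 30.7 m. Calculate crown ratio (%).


Formula: Crown Ratio = (Crown Length / Total Height) * 100
CR = (14.2 m / 30.7 m) * 100
CR = 0.4625 * 100 = 46.3%

46.3


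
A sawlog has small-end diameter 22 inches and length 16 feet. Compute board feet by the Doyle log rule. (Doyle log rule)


Doyle: BF = (D - 4)^2 * L / 16
Adjusted diameter = 22 - 4 = 18 in
(D-4)^2 = 18^2 = 324
BF = 324 * 16 / 16 = 324 BF

324


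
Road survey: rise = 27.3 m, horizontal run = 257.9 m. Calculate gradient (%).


Formula: Gradient = rise / run * 100
Gradient = 27.3 / 257.9 * 100 = 10.6%

10.6


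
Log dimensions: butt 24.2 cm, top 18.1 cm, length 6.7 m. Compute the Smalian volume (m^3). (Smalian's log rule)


Smalian: V = (A1 + A2)/2 * L,  A = pi*(D/200)^2
A1 = pi*(24.2/200)^2 = 0.045996 m^2
A2 = pi*(18.1/200)^2 = 0.02573 m^2
V = (0.045996+0.02573)/2*6.7 = 0.2403 m^3

0.2403


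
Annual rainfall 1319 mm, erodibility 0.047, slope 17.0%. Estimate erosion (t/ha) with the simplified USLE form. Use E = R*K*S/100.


Formula: E = R * K * S / 100  (simplified USLE)
R * K = 1319 * 0.047 = 61.993
E = 61.993 * 17.0 / 100 = 10.54 t/ha

10.54


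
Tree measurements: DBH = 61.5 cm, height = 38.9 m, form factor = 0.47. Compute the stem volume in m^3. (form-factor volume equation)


Formula: V = pi * (DBH/200)^2 * H * ff
Radius = DBH/200 = 61.5/200 = 0.3075 m
Radius^2 = 0.3075^2 = 0.09455625 m^2
V = pi * 0.09455625 * 38.9 * 0.47
V = 5.431 m^3

5.431


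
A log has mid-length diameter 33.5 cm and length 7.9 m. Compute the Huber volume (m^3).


Huber: V = Am * L,  Am = pi*(Dm/200)^2
Am = pi*(33.5/200)^2 = 0.088141 m^2
V = 0.088141*7.9 = 0.6963 m^3

0.6963


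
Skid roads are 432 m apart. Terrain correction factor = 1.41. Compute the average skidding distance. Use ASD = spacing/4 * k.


Formula: ASD = (spacing / 4) * correction
Uncorrected distance = spacing / 4 = 432 / 4 = 108 m
ASD = 108 * 1.41 = 152 m

152


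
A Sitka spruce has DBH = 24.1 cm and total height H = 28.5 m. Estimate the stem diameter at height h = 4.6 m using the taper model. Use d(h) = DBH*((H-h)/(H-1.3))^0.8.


Taper: d(h) = DBH * ((H - h) / (H - 1.3))^0.8
Numerator = H - h = 28.5 - 4.6 = 23.9 m
Denominator = H - 1.3 = 28.5 - 1.3 = 27.2 m
Ratio = 23.9 / 27.2 = 0.87868
d = 24.1 * 0.87868^0.8 = 21.7 cm

21.7


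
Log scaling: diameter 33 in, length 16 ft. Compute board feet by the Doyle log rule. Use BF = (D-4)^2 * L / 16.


Doyle: BF = (D - 4)^2 * L / 16
Adjusted diameter = 33 - 4 = 29 in
(D-4)^2 = 29^2 = 841
BF = 841 * 16 / 16 = 841 BF

841


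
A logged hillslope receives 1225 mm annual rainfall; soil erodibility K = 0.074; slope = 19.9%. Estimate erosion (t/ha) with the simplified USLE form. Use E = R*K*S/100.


Formula: E = R * K * S / 100  (simplified USLE)
R * K = 1225 * 0.074 = 90.65
E = 90.65 * 19.9 / 100 = 18.04 t/ha

18.04


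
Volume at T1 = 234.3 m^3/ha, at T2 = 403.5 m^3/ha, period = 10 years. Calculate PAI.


Formula: PAI = (V_T2 - V_T1) / (T2 - T1)
Volume increment = 403.5 - 234.3 = 169.2 m^3/ha
PAI = 169.2 / 10 = 16.92 m^3/ha/year

16.92


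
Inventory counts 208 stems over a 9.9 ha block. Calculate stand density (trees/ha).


Formula: Stand Density = N_trees / Area_ha
Density = 208 trees / 9.9 ha
Density = 21 trees/ha

21


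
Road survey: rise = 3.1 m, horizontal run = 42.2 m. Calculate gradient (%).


Formula: Gradient = rise / run * 100
Gradient = 3.1 / 42.2 * 100 = 7.3%

7.3


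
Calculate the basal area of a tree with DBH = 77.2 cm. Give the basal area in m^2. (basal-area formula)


Formula: BA = pi * (DBH/2)^2 / 10000  (cm^2 to m^2)
Radius = DBH/2 = 77.2/2 = 38.6 cm
BA = pi * 38.6^2 / 10000
   = 4680.8474 cm^2 / 10000
   = 0.4681 m^2

0.4681


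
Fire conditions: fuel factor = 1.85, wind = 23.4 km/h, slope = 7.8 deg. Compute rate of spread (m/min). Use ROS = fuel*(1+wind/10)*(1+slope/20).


Formula: ROS = fuel * (1 + wind/10) * (1 + slope/20)
Wind factor = 1 + 23.4/10 = 3.34
Slope factor = 1 + 7.8/20 = 1.39
ROS = 1.85 * 3.34 * 1.39 = 8.59 m/min

8.59


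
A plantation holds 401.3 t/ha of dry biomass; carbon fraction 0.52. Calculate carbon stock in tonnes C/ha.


Formula: Carbon Stock = Biomass * Carbon Fraction
C = 401.3 t/ha * 0.52
C = 208.7 t C/ha

208.7


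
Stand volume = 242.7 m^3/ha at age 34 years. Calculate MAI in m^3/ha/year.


Formula: MAI = Total Volume / Stand Age
MAI = 242.7 m^3/ha / 34 years
MAI = 7.14 m^3/ha/year

7.14


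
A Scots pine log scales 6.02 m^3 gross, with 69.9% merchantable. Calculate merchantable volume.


Formula: MV = V_total * (merchantable_pct / 100)
Merchantable fraction = 69.9% / 100 = 0.699
MV = 6.02 m^3 * 0.699 = 4.208 m^3

4.208


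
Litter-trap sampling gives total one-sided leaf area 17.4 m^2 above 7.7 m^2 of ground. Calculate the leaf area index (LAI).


Formula: LAI = total leaf area / ground area  (dimensionless)
LAI = 17.4 m^2 / 7.7 m^2
LAI = 2.26

2.26
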